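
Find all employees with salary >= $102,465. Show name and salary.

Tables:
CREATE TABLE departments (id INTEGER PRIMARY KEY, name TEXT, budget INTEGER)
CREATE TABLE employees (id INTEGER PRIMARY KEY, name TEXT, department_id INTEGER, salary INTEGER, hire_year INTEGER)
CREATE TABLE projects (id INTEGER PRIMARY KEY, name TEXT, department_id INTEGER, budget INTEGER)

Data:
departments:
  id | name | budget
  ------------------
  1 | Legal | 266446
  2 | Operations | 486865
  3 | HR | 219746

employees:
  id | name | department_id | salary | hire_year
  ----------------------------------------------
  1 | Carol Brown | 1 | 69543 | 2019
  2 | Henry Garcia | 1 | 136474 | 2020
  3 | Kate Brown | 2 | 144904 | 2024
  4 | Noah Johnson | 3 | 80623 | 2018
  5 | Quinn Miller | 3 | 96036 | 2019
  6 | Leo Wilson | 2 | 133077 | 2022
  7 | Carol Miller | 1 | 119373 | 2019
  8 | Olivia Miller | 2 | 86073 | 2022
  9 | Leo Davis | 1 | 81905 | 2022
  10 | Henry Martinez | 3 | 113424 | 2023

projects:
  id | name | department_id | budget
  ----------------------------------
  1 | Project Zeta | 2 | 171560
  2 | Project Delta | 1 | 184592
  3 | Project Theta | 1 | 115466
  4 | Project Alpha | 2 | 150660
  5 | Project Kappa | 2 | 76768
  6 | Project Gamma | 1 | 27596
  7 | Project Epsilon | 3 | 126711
SELECT name, salary FROM employees WHERE salary >= 102465

Execution result:
name | salary
Henry Garcia | 136474
Kate Brown | 144904
Leo Wilson | 133077
Carol Miller | 119373
Henry Martinez | 113424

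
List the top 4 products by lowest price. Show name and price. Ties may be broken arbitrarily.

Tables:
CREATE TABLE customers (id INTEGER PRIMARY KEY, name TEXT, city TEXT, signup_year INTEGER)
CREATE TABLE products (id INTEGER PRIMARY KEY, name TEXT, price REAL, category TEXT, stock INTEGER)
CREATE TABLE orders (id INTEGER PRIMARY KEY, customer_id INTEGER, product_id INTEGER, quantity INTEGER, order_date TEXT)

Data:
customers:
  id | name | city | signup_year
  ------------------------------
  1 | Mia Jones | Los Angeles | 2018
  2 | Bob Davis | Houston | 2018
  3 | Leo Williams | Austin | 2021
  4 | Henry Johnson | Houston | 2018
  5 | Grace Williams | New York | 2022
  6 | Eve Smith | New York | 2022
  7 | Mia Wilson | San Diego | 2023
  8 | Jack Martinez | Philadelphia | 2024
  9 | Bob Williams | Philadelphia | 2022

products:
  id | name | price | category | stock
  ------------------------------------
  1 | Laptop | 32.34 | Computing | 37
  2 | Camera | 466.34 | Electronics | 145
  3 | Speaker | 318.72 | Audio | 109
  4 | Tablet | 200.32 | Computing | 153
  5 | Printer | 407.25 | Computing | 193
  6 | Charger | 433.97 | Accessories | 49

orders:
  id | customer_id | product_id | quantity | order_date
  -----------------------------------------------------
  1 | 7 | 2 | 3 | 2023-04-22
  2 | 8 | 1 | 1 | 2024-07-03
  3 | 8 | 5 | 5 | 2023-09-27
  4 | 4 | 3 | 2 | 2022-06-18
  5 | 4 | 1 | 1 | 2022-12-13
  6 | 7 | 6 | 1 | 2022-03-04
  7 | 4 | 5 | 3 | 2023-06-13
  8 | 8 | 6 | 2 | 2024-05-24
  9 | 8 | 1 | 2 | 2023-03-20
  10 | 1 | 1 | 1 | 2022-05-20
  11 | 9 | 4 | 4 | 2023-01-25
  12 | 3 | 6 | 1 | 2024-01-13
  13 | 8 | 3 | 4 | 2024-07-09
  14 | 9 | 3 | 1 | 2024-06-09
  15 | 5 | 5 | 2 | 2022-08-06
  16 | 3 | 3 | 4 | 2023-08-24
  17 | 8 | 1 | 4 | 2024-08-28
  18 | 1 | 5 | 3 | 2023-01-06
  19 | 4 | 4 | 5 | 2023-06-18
SELECT name, price FROM products ORDER BY price ASC LIMIT 4

Execution result:
name | price
Laptop | 32.34
Tablet | 200.32
Speaker | 318.72
Printer | 407.25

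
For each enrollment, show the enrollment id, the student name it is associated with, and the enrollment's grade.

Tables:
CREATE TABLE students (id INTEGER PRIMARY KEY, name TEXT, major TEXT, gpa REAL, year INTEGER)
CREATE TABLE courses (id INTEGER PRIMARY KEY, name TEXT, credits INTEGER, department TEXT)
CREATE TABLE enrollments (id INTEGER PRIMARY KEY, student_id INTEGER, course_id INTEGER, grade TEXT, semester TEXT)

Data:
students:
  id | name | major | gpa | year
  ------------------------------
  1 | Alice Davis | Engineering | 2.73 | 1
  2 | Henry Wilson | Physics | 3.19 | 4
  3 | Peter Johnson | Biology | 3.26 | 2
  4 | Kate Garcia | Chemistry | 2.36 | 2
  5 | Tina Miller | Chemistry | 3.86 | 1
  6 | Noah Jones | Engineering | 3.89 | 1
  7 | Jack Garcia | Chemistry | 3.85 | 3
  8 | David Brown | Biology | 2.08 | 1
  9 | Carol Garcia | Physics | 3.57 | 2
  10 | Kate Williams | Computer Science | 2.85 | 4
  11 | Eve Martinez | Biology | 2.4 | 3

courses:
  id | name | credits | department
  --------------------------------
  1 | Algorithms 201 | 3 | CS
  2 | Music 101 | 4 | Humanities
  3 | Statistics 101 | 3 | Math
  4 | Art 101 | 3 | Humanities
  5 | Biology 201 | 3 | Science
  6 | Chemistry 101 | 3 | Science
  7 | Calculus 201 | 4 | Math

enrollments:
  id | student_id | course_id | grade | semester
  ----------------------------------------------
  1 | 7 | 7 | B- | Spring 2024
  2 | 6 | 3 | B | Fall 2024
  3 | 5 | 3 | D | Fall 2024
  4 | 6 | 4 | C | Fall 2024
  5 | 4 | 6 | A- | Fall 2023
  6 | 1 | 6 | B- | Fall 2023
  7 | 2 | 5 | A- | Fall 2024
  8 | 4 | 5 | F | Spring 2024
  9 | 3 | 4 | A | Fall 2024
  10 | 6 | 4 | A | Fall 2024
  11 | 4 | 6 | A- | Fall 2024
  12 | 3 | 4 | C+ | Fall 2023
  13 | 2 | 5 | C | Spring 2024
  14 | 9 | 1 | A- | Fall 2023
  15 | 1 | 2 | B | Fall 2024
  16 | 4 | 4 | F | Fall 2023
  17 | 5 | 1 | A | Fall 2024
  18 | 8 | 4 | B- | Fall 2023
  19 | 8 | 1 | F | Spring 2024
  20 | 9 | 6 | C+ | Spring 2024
SELECT c.id, p.name AS student, c.grade FROM enrollments c JOIN students p ON c.student_id = p.id

Execution result:
id | student | grade
1 | Jack Garcia | B-
2 | Noah Jones | B
3 | Tina Miller | D
4 | Noah Jones | C
5 | Kate Garcia | A-
6 | Alice Davis | B-
7 | Henry Wilson | A-
8 | Kate Garcia | F
9 | Peter Johnson | A
10 | Noah Jones | A
11 | Kate Garcia | A-
12 | Peter Johnson | C+
13 | Henry Wilson | C
14 | Carol Garcia | A-
15 | Alice Davis | B
16 | Kate Garcia | F
17 | Tina Miller | A
18 | David Brown | B-
19 | David Brown | F
20 | Carol Garcia | C+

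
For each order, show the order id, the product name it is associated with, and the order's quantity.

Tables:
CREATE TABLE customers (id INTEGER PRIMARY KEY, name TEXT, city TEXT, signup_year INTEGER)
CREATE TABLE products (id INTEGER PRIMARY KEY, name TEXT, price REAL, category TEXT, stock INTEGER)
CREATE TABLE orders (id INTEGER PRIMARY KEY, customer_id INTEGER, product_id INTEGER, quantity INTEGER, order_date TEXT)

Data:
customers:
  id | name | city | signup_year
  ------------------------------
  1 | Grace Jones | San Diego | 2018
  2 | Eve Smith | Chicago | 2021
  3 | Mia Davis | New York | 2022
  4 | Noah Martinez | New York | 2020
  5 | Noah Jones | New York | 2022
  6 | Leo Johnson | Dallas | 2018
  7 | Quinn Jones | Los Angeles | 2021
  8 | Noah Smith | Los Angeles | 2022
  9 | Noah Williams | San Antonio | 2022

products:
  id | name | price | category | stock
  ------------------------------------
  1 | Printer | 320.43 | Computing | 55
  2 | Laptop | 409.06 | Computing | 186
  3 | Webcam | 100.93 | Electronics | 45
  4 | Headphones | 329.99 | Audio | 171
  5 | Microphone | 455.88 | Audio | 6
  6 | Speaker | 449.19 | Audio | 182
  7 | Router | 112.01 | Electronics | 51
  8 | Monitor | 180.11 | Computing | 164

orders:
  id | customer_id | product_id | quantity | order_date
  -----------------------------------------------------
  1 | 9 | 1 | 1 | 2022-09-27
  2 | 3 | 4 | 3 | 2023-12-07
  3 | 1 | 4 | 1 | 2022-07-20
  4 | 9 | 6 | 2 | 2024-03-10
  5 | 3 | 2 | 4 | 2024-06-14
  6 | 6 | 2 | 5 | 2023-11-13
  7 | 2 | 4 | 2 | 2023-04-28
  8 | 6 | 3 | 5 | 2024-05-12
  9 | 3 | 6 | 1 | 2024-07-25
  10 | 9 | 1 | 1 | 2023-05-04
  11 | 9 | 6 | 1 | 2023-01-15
SELECT c.id, p.name AS product, c.quantity FROM orders c JOIN products p ON c.product_id = p.id

Execution result:
id | product | quantity
1 | Printer | 1
2 | Headphones | 3
3 | Headphones | 1
4 | Speaker | 2
5 | Laptop | 4
6 | Laptop | 5
7 | Headphones | 2
8 | Webcam | 5
9 | Speaker | 1
10 | Printer | 1
11 | Speaker | 1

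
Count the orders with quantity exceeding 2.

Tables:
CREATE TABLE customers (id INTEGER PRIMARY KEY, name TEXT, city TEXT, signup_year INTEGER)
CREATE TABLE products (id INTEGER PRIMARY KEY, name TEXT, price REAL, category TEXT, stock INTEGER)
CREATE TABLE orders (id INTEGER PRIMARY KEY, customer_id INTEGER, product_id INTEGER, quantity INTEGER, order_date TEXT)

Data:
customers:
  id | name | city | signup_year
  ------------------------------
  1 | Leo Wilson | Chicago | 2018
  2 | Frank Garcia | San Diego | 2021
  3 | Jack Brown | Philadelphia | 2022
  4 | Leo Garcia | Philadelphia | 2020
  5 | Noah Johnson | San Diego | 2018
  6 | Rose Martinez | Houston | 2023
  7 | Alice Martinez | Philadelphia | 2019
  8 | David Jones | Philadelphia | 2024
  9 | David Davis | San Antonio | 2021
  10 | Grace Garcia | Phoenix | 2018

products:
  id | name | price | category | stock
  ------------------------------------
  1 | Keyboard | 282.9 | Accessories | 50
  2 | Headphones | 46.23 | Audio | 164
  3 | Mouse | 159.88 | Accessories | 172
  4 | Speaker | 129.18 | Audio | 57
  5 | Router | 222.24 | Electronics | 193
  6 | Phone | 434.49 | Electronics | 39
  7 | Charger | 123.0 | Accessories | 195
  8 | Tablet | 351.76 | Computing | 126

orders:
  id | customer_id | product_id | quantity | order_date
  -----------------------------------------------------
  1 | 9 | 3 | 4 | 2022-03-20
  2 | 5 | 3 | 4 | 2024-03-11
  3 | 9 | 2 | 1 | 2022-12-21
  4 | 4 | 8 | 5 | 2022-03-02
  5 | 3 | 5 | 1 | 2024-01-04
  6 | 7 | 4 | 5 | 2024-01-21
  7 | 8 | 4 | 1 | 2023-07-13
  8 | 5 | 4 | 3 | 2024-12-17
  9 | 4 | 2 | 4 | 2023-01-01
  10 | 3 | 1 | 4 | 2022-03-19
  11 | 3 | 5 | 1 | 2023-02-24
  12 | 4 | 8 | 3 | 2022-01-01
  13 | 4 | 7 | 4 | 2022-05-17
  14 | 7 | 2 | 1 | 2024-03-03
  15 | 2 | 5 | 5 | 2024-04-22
SELECT COUNT(*) FROM orders WHERE quantity > 2

Execution result:
10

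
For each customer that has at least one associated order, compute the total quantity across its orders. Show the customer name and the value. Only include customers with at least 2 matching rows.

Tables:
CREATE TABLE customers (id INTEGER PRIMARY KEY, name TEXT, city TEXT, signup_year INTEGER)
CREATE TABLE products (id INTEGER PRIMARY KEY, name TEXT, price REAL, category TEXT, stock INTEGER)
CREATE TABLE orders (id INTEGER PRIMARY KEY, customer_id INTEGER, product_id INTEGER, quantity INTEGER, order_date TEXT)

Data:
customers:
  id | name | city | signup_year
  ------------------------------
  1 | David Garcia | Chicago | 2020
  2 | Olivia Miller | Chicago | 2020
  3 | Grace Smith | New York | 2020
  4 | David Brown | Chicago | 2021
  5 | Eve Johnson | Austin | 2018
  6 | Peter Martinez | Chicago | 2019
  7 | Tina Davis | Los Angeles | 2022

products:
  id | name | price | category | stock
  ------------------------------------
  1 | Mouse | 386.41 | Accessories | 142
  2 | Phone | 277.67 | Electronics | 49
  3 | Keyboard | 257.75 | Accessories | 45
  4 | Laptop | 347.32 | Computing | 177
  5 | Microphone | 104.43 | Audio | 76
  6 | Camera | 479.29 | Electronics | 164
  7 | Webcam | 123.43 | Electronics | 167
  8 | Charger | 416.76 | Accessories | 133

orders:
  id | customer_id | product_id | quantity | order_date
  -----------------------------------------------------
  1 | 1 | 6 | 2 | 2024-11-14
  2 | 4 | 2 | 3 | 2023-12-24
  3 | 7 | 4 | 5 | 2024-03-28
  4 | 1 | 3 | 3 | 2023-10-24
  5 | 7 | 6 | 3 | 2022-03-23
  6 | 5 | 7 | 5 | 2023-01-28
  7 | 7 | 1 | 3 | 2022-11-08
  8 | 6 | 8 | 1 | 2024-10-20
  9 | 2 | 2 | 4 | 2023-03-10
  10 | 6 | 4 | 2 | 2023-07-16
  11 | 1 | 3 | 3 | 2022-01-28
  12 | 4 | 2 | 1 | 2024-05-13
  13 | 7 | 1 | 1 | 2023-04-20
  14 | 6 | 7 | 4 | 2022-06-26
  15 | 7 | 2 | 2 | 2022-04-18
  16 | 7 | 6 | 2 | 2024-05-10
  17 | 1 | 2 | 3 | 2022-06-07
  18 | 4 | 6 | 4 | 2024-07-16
SELECT p.name, SUM(c.quantity) AS sum_quantity FROM orders c JOIN customers p ON c.customer_id = p.id GROUP BY p.id, p.name HAVING COUNT(*) >= 2

Execution result:
name | sum_quantity
David Garcia | 11
David Brown | 8
Peter Martinez | 7
Tina Davis | 16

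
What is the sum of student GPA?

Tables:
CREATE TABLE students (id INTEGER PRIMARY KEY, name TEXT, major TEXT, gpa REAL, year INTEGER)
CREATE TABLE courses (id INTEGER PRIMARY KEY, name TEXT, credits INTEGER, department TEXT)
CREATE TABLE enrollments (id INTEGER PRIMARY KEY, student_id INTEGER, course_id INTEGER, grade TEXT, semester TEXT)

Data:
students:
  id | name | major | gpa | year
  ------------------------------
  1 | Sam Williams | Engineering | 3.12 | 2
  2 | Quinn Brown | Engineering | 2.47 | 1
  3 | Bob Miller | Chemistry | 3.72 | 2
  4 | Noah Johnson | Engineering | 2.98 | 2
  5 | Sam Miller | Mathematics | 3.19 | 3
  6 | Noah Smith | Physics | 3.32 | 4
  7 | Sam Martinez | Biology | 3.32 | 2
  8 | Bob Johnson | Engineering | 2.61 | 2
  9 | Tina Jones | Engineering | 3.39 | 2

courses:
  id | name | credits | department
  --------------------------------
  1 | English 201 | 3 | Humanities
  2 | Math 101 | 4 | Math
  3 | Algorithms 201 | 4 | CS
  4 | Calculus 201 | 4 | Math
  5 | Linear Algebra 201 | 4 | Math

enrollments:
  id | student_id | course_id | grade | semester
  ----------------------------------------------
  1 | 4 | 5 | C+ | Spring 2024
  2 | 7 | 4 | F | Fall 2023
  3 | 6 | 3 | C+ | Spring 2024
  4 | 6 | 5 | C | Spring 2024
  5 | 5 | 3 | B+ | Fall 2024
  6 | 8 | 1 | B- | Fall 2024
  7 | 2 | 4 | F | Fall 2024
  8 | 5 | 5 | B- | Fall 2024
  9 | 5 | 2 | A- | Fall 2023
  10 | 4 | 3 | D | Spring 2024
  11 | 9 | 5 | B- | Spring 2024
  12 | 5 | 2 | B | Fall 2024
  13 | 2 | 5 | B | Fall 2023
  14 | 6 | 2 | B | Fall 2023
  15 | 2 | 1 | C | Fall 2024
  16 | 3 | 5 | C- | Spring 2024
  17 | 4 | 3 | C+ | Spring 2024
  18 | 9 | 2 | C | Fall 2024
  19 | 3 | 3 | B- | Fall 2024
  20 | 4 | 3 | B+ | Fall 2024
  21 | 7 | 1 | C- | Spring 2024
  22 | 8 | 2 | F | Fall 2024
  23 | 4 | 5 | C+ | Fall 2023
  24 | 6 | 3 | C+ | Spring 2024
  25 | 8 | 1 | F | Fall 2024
SELECT SUM(gpa) FROM students

Execution result:
28.12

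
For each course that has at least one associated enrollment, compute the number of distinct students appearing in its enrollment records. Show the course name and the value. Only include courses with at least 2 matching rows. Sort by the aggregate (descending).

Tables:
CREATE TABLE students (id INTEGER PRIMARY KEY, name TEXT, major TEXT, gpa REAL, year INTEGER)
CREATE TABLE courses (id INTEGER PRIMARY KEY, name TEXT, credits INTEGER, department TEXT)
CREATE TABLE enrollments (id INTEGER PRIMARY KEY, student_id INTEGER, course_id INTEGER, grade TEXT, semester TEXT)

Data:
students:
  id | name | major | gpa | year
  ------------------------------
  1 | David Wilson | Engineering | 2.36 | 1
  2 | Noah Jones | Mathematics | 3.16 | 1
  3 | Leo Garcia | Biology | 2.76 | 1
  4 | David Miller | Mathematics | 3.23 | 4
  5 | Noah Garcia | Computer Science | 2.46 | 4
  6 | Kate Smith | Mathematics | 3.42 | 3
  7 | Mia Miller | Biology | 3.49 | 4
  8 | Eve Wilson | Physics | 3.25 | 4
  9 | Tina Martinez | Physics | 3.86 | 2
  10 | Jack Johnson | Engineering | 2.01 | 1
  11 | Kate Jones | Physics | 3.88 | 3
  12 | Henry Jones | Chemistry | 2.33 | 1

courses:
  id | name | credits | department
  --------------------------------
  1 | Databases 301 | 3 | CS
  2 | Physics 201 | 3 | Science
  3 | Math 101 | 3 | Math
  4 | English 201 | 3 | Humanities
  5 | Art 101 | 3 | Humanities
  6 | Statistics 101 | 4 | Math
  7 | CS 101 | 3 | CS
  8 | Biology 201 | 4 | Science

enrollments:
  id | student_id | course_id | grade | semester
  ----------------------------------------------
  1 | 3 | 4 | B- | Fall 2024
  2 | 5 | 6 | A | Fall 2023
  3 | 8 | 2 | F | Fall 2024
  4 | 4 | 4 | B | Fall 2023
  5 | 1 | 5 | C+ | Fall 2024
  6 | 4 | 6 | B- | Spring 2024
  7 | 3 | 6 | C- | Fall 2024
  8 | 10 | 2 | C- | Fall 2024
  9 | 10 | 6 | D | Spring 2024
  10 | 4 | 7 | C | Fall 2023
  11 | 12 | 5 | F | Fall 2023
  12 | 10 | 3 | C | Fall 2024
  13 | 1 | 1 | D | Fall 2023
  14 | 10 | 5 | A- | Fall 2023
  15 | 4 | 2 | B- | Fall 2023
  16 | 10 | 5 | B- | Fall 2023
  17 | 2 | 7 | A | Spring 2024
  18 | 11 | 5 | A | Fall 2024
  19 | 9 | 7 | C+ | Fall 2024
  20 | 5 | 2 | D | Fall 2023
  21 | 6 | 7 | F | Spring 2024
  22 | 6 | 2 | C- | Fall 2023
SELECT p.name, COUNT(DISTINCT c.student_id) AS distinct_student_count FROM enrollments c JOIN courses p ON c.course_id = p.id GROUP BY p.id, p.name HAVING COUNT(*) >= 2 ORDER BY distinct_student_count DESC

Execution result:
name | distinct_student_count
Physics 201 | 5
Art 101 | 4
Statistics 101 | 4
CS 101 | 4
English 201 | 2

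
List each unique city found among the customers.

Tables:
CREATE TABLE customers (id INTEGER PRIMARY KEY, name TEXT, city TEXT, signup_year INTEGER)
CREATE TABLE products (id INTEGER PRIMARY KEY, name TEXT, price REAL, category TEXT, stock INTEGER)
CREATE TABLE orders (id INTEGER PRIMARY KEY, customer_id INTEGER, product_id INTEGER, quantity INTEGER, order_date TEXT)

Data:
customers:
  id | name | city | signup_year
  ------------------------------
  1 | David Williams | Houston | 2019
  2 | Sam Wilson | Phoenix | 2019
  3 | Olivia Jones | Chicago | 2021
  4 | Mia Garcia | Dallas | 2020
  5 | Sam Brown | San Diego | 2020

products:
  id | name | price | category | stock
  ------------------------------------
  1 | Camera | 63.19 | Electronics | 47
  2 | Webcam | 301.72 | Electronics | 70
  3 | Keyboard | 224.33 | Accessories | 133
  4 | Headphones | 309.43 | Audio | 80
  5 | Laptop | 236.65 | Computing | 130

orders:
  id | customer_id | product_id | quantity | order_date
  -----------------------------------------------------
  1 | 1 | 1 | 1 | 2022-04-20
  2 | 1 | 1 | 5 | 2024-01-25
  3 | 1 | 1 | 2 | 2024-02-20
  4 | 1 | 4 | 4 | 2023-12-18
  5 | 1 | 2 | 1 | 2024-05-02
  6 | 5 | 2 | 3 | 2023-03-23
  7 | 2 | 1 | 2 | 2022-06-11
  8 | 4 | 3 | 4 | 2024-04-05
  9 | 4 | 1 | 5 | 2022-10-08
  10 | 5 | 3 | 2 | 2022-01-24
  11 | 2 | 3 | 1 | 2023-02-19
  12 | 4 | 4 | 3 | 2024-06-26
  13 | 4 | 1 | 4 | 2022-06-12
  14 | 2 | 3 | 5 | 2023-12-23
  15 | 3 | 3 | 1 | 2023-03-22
SELECT DISTINCT city FROM customers

Execution result:
city
Houston
Phoenix
Chicago
Dallas
San Diego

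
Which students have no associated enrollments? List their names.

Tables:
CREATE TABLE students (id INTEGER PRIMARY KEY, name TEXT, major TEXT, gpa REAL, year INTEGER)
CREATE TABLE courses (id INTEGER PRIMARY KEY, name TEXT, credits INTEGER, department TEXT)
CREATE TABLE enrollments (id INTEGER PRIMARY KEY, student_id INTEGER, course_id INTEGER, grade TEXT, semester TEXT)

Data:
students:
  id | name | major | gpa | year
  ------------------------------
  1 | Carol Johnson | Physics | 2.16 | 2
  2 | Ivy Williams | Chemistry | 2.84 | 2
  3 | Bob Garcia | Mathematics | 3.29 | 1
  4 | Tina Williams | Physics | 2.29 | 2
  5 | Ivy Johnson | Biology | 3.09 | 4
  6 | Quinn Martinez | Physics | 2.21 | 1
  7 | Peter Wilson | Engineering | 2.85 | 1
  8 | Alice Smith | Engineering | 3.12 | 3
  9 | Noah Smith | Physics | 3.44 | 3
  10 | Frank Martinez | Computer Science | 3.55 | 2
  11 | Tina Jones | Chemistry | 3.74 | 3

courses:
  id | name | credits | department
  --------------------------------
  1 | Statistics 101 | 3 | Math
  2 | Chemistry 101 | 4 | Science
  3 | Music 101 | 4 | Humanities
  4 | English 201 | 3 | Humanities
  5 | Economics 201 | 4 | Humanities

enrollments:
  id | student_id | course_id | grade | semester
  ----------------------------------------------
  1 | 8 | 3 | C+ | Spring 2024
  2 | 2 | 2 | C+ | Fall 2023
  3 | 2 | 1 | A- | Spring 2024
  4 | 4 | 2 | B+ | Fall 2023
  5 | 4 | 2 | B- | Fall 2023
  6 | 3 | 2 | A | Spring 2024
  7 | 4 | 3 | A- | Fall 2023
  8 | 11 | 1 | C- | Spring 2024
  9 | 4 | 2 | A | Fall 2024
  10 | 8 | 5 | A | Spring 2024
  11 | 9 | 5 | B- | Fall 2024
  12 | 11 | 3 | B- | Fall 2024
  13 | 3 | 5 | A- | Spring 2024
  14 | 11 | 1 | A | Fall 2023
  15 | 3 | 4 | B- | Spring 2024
SELECT p.name FROM students p LEFT JOIN enrollments c ON c.student_id = p.id WHERE c.id IS NULL

Execution result:
name
Carol Johnson
Ivy Johnson
Quinn Martinez
Peter Wilson
Frank Martinez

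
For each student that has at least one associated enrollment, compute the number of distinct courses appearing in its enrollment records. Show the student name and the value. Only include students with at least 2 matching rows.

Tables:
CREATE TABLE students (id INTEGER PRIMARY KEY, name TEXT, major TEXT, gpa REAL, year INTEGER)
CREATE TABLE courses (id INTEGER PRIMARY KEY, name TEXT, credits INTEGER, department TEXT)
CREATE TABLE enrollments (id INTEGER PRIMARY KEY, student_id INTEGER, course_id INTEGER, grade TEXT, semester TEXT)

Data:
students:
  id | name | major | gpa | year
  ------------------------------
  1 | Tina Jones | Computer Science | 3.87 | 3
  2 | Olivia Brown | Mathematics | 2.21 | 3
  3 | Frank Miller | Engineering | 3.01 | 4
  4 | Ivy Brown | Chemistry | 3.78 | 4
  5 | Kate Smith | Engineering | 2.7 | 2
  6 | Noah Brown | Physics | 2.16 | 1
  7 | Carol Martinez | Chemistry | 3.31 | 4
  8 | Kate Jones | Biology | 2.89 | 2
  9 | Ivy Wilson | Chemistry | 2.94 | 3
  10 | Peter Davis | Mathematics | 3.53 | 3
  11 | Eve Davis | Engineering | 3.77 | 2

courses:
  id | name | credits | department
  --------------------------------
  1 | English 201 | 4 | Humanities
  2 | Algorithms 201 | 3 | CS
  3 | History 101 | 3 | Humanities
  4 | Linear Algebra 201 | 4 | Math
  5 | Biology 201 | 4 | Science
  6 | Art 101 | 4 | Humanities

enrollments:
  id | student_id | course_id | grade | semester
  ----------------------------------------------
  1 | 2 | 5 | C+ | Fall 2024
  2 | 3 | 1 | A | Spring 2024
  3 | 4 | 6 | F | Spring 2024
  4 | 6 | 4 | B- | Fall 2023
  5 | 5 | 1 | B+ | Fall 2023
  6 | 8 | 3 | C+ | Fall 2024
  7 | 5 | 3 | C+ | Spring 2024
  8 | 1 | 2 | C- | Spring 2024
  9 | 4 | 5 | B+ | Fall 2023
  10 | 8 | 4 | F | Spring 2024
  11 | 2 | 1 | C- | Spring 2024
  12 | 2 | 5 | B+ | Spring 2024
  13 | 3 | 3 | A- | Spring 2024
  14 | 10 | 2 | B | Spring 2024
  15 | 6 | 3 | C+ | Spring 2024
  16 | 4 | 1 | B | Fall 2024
SELECT p.name, COUNT(DISTINCT c.course_id) AS distinct_course_count FROM enrollments c JOIN students p ON c.student_id = p.id GROUP BY p.id, p.name HAVING COUNT(*) >= 2

Execution result:
name | distinct_course_count
Olivia Brown | 2
Frank Miller | 2
Ivy Brown | 3
Kate Smith | 2
Noah Brown | 2
Kate Jones | 2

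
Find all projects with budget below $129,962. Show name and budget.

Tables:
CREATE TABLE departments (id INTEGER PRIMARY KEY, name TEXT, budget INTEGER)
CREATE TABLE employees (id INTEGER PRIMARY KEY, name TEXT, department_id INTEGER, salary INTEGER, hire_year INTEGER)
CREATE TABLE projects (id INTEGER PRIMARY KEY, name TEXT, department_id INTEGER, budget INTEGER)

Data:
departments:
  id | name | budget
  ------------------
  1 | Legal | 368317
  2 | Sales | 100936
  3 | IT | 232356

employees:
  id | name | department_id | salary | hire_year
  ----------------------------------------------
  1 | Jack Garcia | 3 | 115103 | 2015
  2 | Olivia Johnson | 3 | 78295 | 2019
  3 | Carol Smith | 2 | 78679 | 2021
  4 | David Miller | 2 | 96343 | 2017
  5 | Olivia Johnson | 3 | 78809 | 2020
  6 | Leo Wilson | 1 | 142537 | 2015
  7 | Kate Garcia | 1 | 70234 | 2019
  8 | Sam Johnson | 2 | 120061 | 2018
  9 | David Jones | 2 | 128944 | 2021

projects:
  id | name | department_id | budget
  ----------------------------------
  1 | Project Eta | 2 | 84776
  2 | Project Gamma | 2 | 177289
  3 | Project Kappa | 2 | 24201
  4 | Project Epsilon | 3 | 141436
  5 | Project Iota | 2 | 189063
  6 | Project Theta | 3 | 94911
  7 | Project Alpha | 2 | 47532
SELECT name, budget FROM projects WHERE budget < 129962

Execution result:
name | budget
Project Eta | 84776
Project Kappa | 24201
Project Theta | 94911
Project Alpha | 47532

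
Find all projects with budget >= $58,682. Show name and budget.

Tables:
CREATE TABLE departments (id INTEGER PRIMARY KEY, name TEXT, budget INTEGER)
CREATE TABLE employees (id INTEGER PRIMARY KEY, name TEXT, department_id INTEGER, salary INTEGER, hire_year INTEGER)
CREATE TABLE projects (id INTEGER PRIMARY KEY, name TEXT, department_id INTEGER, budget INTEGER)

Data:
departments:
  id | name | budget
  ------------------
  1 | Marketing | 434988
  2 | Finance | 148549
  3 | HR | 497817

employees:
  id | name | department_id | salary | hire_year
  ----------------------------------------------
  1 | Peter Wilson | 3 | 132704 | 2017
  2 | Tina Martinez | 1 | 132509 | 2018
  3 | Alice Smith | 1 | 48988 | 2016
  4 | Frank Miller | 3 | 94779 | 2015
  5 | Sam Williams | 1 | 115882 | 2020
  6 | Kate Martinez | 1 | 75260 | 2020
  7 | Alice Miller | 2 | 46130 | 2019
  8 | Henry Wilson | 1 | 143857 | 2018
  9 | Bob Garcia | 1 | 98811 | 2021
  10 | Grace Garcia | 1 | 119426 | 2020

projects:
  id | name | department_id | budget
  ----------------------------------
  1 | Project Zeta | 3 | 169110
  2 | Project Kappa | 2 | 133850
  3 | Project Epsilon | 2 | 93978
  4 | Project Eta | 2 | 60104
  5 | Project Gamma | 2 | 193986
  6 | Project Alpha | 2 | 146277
SELECT name, budget FROM projects WHERE budget >= 58682

Execution result:
name | budget
Project Zeta | 169110
Project Kappa | 133850
Project Epsilon | 93978
Project Eta | 60104
Project Gamma | 193986
Project Alpha | 146277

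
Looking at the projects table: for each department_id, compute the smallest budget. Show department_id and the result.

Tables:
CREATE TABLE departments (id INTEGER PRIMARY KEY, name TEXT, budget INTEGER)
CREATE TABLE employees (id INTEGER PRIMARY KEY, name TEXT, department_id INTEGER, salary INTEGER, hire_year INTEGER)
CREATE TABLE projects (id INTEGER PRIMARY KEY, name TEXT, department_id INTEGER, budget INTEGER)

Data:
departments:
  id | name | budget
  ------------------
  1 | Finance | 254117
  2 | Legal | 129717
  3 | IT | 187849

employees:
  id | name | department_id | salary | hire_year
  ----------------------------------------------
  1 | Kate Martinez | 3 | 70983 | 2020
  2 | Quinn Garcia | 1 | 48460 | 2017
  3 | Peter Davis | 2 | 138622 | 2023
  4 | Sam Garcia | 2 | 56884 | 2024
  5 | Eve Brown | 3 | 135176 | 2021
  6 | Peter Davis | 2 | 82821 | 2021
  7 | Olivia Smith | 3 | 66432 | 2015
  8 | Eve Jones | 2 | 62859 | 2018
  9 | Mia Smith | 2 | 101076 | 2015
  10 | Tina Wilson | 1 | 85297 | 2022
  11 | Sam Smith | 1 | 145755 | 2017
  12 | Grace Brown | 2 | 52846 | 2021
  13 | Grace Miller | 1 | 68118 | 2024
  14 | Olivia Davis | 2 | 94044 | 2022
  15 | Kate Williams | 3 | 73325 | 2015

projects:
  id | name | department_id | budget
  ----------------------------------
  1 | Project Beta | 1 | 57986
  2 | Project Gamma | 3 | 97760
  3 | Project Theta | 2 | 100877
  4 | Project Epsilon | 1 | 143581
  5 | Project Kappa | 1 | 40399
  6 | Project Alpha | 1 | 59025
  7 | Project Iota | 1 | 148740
SELECT department_id, MIN(budget) AS min_budget FROM projects GROUP BY department_id

Execution result:
department_id | min_budget
1 | 40399
2 | 100877
3 | 97760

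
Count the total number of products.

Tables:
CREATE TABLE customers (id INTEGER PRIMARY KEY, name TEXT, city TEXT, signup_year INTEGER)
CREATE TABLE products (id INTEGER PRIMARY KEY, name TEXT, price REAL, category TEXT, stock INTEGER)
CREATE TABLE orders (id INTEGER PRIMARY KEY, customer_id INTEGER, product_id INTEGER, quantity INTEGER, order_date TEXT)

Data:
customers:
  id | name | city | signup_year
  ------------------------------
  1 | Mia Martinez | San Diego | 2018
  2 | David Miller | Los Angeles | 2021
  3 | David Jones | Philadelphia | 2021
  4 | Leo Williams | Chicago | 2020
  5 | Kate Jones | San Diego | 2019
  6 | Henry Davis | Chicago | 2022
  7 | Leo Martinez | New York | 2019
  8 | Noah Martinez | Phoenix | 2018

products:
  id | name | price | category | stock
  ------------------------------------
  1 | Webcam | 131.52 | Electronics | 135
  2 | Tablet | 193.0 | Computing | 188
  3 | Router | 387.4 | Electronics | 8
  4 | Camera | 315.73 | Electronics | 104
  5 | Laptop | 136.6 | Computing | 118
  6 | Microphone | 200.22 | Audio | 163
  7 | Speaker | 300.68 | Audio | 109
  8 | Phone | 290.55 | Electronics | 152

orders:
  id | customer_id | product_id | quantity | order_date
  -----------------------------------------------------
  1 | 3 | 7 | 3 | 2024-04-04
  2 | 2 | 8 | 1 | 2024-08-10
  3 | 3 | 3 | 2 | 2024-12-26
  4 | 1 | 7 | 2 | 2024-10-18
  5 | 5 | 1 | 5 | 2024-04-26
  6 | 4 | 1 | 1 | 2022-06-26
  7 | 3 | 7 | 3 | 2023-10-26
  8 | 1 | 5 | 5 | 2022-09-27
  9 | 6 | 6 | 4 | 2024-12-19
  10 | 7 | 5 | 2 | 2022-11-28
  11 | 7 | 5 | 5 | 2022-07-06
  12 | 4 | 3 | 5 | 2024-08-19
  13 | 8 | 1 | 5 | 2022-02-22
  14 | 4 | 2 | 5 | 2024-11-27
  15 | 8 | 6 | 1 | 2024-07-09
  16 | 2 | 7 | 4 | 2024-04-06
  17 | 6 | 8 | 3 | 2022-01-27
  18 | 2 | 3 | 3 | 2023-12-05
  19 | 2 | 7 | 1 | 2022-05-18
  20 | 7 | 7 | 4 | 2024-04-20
SELECT COUNT(*) FROM products

Execution result:
8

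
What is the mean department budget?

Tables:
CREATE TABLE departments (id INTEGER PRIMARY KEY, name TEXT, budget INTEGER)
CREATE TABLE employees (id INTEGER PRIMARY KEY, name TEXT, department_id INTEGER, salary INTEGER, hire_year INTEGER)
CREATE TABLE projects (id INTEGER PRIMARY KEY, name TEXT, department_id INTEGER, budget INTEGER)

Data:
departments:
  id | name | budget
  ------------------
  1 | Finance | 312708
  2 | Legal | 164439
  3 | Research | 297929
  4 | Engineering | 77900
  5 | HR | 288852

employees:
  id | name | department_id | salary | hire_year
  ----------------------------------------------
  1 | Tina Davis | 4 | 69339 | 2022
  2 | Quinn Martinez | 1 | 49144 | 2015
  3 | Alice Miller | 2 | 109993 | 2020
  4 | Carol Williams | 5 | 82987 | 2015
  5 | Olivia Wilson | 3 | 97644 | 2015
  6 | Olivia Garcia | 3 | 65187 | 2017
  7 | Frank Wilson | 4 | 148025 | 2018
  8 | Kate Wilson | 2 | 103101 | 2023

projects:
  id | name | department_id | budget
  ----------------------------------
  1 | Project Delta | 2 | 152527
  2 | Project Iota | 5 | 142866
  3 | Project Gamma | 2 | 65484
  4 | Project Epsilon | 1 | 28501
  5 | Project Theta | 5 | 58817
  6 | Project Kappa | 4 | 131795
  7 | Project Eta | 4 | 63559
SELECT AVG(budget) FROM departments

Execution result:
228365.60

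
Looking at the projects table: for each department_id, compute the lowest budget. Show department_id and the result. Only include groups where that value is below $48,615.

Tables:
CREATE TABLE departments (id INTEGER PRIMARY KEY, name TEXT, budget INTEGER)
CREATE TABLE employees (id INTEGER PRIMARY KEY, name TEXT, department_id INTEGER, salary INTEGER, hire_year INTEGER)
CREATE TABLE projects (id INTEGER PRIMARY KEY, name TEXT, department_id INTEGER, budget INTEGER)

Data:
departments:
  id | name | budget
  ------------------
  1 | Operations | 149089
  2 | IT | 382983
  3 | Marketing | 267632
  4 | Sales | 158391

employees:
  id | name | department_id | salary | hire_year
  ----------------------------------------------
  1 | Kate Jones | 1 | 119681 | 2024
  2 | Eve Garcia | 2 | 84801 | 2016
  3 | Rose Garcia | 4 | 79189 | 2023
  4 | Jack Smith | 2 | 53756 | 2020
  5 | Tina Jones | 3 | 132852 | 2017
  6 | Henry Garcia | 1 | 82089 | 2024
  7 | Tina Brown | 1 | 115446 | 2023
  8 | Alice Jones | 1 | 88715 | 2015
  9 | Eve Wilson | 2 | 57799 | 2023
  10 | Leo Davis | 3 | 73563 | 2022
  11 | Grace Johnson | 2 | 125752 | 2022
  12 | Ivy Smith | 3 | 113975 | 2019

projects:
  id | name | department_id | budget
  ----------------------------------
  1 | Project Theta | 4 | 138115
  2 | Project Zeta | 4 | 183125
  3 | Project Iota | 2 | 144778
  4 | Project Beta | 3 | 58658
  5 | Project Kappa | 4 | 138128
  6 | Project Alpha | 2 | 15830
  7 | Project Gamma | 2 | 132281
SELECT department_id, MIN(budget) AS min_budget FROM projects GROUP BY department_id HAVING MIN(budget) < 48615

Execution result:
department_id | min_budget
2 | 15830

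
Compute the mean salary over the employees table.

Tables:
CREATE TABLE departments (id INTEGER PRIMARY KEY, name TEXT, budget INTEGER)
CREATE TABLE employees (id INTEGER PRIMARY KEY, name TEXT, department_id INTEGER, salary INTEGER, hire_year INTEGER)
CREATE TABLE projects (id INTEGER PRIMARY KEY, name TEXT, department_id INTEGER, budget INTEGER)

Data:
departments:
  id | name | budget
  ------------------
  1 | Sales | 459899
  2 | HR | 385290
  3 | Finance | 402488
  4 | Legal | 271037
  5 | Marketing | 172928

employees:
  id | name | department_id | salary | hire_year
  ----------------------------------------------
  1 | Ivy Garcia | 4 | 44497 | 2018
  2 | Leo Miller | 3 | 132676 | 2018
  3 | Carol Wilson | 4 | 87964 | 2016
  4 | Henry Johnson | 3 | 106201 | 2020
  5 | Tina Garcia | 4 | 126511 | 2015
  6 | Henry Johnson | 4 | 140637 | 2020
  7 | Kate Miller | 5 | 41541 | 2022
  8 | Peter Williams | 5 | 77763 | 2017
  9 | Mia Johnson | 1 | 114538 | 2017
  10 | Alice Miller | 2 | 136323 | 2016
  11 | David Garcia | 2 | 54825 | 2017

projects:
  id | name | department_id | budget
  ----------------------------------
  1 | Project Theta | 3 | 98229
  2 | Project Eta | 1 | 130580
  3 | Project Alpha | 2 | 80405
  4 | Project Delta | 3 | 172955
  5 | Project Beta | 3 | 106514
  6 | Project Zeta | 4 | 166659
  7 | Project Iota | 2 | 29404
SELECT AVG(salary) FROM employees

Execution result:
96679.64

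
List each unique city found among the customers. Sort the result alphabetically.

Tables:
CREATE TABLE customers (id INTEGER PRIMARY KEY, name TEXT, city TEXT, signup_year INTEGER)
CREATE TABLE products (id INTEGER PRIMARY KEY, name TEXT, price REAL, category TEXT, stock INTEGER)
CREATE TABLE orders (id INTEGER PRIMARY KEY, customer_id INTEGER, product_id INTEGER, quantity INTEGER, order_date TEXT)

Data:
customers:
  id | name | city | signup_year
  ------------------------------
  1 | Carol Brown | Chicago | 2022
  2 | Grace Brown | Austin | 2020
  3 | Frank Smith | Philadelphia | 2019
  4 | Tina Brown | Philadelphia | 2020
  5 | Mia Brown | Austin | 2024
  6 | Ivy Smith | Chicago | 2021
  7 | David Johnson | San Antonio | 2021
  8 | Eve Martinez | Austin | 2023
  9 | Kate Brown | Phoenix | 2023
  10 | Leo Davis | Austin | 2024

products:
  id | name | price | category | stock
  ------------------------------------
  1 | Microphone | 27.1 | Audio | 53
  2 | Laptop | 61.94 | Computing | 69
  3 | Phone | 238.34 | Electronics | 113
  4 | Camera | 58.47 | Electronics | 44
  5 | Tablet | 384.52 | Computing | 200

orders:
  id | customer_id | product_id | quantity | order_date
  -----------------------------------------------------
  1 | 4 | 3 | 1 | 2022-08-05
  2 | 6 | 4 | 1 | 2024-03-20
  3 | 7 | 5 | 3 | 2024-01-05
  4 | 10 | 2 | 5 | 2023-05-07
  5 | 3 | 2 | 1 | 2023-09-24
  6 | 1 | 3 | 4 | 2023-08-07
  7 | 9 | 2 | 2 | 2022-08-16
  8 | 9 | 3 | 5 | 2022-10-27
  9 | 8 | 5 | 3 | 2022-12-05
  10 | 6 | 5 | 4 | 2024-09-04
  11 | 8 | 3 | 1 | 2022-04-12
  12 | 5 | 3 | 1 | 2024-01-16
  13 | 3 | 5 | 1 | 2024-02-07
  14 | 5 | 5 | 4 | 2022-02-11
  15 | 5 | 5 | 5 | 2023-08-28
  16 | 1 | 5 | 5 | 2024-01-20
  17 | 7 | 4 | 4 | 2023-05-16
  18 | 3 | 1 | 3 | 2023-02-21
SELECT DISTINCT city FROM customers ORDER BY city

Execution result:
city
Austin
Chicago
Philadelphia
Phoenix
San Antonio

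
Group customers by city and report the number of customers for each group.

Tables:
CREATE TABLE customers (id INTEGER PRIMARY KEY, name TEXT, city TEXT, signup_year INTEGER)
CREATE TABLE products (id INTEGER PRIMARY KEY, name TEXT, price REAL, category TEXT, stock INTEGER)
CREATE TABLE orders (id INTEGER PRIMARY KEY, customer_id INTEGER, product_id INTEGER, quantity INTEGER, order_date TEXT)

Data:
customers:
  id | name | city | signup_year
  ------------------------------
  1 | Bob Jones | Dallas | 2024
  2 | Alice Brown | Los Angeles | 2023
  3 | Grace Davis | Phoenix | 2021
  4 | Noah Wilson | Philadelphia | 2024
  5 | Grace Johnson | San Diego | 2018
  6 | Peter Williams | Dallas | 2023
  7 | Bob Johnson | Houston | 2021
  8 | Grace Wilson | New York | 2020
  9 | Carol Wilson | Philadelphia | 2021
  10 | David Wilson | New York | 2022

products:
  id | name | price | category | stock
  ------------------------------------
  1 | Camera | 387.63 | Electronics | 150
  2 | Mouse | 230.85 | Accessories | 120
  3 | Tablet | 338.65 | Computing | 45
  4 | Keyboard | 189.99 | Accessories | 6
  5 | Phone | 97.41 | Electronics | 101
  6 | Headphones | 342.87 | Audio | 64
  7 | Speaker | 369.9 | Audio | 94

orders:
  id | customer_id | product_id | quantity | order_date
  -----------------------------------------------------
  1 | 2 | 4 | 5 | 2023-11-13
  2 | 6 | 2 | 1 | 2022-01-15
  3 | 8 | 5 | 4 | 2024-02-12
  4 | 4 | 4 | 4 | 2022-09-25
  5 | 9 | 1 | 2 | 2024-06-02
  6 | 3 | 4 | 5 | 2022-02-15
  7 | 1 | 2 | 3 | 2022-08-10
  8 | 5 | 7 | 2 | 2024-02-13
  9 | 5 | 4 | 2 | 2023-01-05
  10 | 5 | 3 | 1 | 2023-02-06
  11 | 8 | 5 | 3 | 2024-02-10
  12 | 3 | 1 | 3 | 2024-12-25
SELECT city, COUNT(*) AS n FROM customers GROUP BY city

Execution result:
city | n
Dallas | 2
Houston | 1
Los Angeles | 1
New York | 2
Philadelphia | 2
Phoenix | 1
San Diego | 1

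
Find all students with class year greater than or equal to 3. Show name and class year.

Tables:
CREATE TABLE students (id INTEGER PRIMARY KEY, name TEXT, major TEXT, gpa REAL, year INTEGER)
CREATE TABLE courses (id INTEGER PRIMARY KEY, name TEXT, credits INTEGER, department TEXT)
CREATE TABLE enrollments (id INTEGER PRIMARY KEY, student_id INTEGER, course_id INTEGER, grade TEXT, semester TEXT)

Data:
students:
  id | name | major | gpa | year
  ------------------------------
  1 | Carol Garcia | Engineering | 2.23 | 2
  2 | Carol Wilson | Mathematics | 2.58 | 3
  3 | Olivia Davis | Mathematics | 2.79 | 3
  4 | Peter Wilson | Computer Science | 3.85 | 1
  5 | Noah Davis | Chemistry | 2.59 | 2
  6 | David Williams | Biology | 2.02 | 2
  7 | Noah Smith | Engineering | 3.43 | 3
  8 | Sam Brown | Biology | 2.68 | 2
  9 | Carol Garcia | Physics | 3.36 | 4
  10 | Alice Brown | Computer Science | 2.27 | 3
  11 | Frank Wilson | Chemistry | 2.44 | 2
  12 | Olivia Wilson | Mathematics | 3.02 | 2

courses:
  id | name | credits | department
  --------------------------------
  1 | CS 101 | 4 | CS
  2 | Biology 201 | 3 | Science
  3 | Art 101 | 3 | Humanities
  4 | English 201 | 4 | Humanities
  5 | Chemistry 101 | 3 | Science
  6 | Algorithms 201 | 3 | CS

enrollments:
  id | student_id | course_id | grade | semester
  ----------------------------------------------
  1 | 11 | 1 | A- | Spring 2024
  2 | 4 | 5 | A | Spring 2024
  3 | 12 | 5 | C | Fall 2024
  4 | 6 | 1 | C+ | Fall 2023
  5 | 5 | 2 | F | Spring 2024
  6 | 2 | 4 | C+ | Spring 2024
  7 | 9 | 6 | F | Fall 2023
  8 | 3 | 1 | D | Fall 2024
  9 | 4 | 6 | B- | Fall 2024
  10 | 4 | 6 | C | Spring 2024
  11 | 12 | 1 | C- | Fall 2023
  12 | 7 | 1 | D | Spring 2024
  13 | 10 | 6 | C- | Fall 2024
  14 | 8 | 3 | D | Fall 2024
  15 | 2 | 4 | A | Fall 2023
SELECT name, year FROM students WHERE year >= 3

Execution result:
name | year
Carol Wilson | 3
Olivia Davis | 3
Noah Smith | 3
Carol Garcia | 4
Alice Brown | 3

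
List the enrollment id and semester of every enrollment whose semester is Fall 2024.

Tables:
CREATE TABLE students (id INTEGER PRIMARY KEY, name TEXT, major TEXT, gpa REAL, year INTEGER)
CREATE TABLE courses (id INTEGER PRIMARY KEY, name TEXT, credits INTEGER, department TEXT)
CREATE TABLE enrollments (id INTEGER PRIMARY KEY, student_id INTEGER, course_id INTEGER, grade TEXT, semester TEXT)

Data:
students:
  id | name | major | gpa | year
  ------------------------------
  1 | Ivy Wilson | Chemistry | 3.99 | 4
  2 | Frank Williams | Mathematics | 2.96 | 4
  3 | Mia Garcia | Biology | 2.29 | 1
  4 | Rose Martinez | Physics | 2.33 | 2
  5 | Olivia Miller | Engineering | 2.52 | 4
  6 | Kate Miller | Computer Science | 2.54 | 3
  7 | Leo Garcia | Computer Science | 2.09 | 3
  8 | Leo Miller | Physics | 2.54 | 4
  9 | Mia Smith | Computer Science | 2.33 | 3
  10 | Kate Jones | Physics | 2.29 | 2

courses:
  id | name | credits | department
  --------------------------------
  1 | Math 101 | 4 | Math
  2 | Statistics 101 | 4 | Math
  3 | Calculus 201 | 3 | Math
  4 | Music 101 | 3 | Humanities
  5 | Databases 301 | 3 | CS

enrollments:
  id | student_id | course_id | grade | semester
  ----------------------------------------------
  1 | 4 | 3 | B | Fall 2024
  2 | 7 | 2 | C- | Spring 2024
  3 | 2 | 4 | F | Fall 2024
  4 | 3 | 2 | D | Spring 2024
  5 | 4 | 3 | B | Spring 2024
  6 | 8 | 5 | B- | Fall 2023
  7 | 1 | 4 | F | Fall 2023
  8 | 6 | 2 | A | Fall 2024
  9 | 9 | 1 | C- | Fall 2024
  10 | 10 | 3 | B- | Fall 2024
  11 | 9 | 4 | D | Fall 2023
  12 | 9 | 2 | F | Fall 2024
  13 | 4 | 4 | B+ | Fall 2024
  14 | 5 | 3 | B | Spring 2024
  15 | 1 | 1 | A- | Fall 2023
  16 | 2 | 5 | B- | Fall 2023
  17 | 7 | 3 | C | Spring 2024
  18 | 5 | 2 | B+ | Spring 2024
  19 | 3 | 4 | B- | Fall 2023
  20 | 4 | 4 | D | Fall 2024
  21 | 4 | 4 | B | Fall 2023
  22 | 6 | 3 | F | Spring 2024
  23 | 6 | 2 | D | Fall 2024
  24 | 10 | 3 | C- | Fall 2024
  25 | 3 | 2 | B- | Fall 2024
SELECT id, semester FROM enrollments WHERE semester = 'Fall 2024'

Execution result:
id | semester
1 | Fall 2024
3 | Fall 2024
8 | Fall 2024
9 | Fall 2024
10 | Fall 2024
12 | Fall 2024
13 | Fall 2024
20 | Fall 2024
23 | Fall 2024
24 | Fall 2024
25 | Fall 2024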